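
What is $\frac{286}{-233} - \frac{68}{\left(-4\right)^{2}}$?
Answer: $- \frac{5105}{932} \approx -5.4775$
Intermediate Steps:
$\frac{286}{-233} - \frac{68}{\left(-4\right)^{2}} = 286 \left(- \frac{1}{233}\right) - \frac{68}{16} = - \frac{286}{233} - \frac{17}{4} = - \frac{5105}{932}$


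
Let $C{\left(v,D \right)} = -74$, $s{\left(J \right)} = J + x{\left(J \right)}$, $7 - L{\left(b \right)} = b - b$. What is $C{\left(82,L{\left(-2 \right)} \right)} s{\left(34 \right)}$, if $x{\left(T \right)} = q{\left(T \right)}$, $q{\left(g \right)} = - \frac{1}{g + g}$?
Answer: $- \frac{85507}{34} \approx -2514.9$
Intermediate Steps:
$L{\left(b \right)} = 7$ ($L{\left(b \right)} = 7 - \left(b - b\right) = 7 - 0 = 7 + 0 = 7$)
$q{\left(g \right)} = - \frac{1}{2 g}$
$x{\left(T \right)} = - \frac{1}{2 T}$
$s{\left(J \right)} = J - \frac{1}{2 J}$
$C{\left(82,L{\left(-2 \right)} \right)} s{\left(34 \right)} = - 74 \left(34 - \frac{1}{2 \cdot 34}\right) = - 74 \left(34 - \frac{1}{68}\right) = \left(-74\right) \frac{2311}{68} = - \frac{85507}{34}$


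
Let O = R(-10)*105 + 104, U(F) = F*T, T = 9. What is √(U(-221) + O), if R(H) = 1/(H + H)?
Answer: I*√7561/2 ≈ 43.477*I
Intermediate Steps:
R(H) = 1/(2*H)
U(F) = 9*F (U(F) = F*9 = 9*F)
O = 395/4 (O = ((½)/(-10))*105 + 104 = ((½)*(-⅒))*105 + 104 = -1/20*105 + 104 = -21/4 + 104 = 395/4 ≈ 98.750)
√(U(-221) + O) = √(9*(-221) + 395/4) = √(-1989 + 395/4) = √(-7561/4) = I*√7561/2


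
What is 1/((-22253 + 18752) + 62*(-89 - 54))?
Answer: -1/12367 ≈ -8.0860e-5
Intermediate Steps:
1/((-22253 + 18752) + 62*(-89 - 54)) = 1/(-3501 + 62*(-143)) = 1/(-3501 - 8866) = 1/(-12367) = -1/12367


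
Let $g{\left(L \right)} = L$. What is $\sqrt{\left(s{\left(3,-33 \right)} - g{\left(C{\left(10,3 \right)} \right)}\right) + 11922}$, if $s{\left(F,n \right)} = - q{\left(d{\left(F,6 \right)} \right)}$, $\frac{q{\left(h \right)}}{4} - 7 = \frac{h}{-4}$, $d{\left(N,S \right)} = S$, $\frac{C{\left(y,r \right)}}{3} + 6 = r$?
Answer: $\sqrt{11909} \approx 109.13$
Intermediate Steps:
$C{\left(y,r \right)} = -18 + 3 r$
$q{\left(h \right)} = 28 - h$ ($q{\left(h \right)} = 28 + 4 \frac{h}{-4} = 28 + 4 h \left(- \frac{1}{4}\right) = 28 + 4 \left(- \frac{h}{4}\right) = 28 - h$)
$s{\left(F,n \right)} = -22$ ($s{\left(F,n \right)} = - (28 - 6) = \left(-1\right) 22 = -22$)
$\sqrt{\left(s{\left(3,-33 \right)} - g{\left(C{\left(10,3 \right)} \right)}\right) + 11922} = \sqrt{\left(-22 - \left(-18 + 3 \cdot 3\right)\right) + 11922} = \sqrt{\left(-22 - \left(-18 + 9\right)\right) + 11922} = \sqrt{\left(-22 - -9\right) + 11922} = \sqrt{\left(-22 + 9\right) + 11922} = \sqrt{-13 + 11922} = \sqrt{11909}$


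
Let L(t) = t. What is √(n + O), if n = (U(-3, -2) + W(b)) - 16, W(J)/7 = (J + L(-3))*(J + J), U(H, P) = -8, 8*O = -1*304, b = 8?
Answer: √498 ≈ 22.316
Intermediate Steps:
O = -38 (O = (-1*304)/8 = (⅛)*(-304) = -38)
W(J) = 14*J*(-3 + J) (W(J) = 7*((J - 3)*(J + J)) = 7*((-3 + J)*(2*J)) = 7*(2*J*(-3 + J)) = 14*J*(-3 + J))
n = 536 (n = (-8 + 14*8*(-3 + 8)) - 16 = (-8 + 14*8*5) - 16 = (-8 + 560) - 16 = 552 - 16 = 536)
√(n + O) = √(536 - 38) = √498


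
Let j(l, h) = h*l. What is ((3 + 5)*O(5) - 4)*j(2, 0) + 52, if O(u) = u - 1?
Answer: 52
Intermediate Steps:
O(u) = -1 + u
((3 + 5)*O(5) - 4)*j(2, 0) + 52 = ((3 + 5)*(-1 + 5) - 4)*(0*2) + 52 = (8*4 - 4)*0 + 52 = (32 - 4)*0 + 52 = 28*0 + 52 = 0 + 52 = 52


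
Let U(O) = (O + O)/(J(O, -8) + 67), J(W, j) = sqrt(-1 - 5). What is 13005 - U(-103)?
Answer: 58471277/4495 - 206*I*sqrt(6)/4495 ≈ 13008.0 - 0.11226*I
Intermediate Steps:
J(W, j) = I*sqrt(6) (J(W, j) = sqrt(-6) = I*sqrt(6))
U(O) = 2*O/(67 + I*sqrt(6)) (U(O) = (O + O)/(I*sqrt(6) + 67) = (2*O)/(67 + I*sqrt(6)) = 2*O/(67 + I*sqrt(6)))
13005 - U(-103) = 13005 - ((134/4495)*(-103) - 2/4495*I*(-103)*sqrt(6)) = 13005 - (-13802/4495 + 206*I*sqrt(6)/4495) = 13005 + (13802/4495 - 206*I*sqrt(6)/4495) = 58471277/4495 - 206*I*sqrt(6)/4495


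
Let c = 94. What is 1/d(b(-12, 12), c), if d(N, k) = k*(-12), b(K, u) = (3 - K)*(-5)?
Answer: -1/1128 ≈ -0.00088653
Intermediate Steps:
b(K, u) = -15 + 5*K
d(N, k) = -12*k
1/d(b(-12, 12), c) = 1/(-12*94) = 1/(-1128) = -1/1128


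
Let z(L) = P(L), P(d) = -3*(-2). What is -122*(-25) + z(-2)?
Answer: 3056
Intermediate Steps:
P(d) = 6
z(L) = 6
-122*(-25) + z(-2) = -122*(-25) + 6 = 3050 + 6 = 3056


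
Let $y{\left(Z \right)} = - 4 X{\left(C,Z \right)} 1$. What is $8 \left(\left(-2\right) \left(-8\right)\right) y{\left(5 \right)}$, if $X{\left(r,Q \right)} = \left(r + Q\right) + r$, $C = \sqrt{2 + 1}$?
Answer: $-2560 - 1024 \sqrt{3} \approx -4333.6$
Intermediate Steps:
$C = \sqrt{3} \approx 1.732$
$X{\left(r,Q \right)} = Q + 2 r$ ($X{\left(r,Q \right)} = \left(Q + r\right) + r = Q + 2 r$)
$y{\left(Z \right)} = - 8 \sqrt{3} - 4 Z$ ($y{\left(Z \right)} = - 4 \left(Z + 2 \sqrt{3}\right) 1 = \left(- 8 \sqrt{3} - 4 Z\right) 1 = - 8 \sqrt{3} - 4 Z$)
$8 \left(\left(-2\right) \left(-8\right)\right) y{\left(5 \right)} = 8 \left(\left(-2\right) \left(-8\right)\right) \left(- 8 \sqrt{3} - 20\right) = 8 \cdot 16 \left(- 8 \sqrt{3} - 20\right) = 128 \left(-20 - 8 \sqrt{3}\right) = -2560 - 1024 \sqrt{3}$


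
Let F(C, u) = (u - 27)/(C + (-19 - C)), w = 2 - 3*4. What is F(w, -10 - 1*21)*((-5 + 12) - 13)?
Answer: -348/19 ≈ -18.316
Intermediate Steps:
w = -10 (w = 2 - 12 = -10)
F(C, u) = 27/19 - u/19 (F(C, u) = (-27 + u)/(-19) = (-27 + u)*(-1/19) = 27/19 - u/19)
F(w, -10 - 1*21)*((-5 + 12) - 13) = (27/19 - (-10 - 1*21)/19)*((-5 + 12) - 13) = (27/19 - (-10 - 21)/19)*(7 - 13) = (27/19 - 1/19*(-31))*(-6) = (27/19 + 31/19)*(-6) = (58/19)*(-6) = -348/19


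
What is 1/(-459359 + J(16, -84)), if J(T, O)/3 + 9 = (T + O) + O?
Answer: -1/459842 ≈ -2.1747e-6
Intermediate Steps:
J(T, O) = -27 + 3*T + 6*O (J(T, O) = -27 + 3*((T + O) + O) = -27 + 3*((O + T) + O) = -27 + 3*(T + 2*O) = -27 + (3*T + 6*O) = -27 + 3*T + 6*O)
1/(-459359 + J(16, -84)) = 1/(-459359 + (-27 + 3*16 + 6*(-84))) = 1/(-459359 + (-27 + 48 - 504)) = 1/(-459359 - 483) = 1/(-459842) = -1/459842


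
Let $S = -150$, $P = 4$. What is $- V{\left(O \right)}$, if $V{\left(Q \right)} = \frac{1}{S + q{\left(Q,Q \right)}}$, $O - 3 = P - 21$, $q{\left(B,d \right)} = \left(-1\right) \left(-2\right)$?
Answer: $\frac{1}{148} \approx 0.0067568$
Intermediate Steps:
$q{\left(B,d \right)} = 2$
$O = -14$ ($O = 3 + \left(4 - 21\right) = 3 - 17 = -14$)
$V{\left(Q \right)} = - \frac{1}{148}$ ($V{\left(Q \right)} = \frac{1}{-150 + 2} = \frac{1}{-148} = - \frac{1}{148}$)
$- V{\left(O \right)} = \left(-1\right) \left(- \frac{1}{148}\right) = \frac{1}{148}$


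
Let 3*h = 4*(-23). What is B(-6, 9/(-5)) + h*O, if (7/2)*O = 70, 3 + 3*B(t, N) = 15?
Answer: -1828/3 ≈ -609.33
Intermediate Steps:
h = -92/3 (h = (4*(-23))/3 = (⅓)*(-92) = -92/3 ≈ -30.667)
B(t, N) = 4 (B(t, N) = -1 + (⅓)*15 = -1 + 5 = 4)
O = 20 (O = (2/7)*70 = 20)
B(-6, 9/(-5)) + h*O = 4 - 92/3*20 = 4 - 1840/3 = -1828/3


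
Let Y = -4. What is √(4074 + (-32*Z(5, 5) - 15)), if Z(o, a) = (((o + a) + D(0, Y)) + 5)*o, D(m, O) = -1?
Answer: √1819 ≈ 42.650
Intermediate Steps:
Z(o, a) = o*(4 + a + o) (Z(o, a) = (((o + a) - 1) + 5)*o = (((a + o) - 1) + 5)*o = ((-1 + a + o) + 5)*o = (4 + a + o)*o = o*(4 + a + o))
√(4074 + (-32*Z(5, 5) - 15)) = √(4074 + (-160*(4 + 5 + 5) - 15)) = √(4074 + (-160*14 - 15)) = √(4074 + (-32*70 - 15)) = √(4074 + (-2240 - 15)) = √(4074 - 2255) = √1819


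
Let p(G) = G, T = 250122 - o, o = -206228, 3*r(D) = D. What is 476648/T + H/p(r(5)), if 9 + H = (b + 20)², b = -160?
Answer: 2682344179/228175 ≈ 11756.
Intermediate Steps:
r(D) = D/3
T = 456350 (T = 250122 - 1*(-206228) = 250122 + 206228 = 456350)
H = 19591 (H = -9 + (-160 + 20)² = -9 + (-140)² = -9 + 19600 = 19591)
476648/T + H/p(r(5)) = 476648/456350 + 19591/(((⅓)*5)) = 476648*(1/456350) + 19591/(5/3) = 238324/228175 + 19591*(⅗) = 238324/228175 + 58773/5 = 2682344179/228175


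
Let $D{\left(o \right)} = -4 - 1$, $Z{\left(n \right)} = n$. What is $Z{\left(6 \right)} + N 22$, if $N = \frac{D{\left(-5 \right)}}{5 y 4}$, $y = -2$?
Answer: $\frac{35}{4} \approx 8.75$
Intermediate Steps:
$D{\left(o \right)} = -5$ ($D{\left(o \right)} = -4 - 1 = -5$)
$N = \frac{1}{8}$ ($N = - \frac{5}{5 \left(-2\right) 4} = - \frac{5}{\left(-10\right) 4} = - \frac{5}{-40} = \left(-5\right) \left(- \frac{1}{40}\right) = \frac{1}{8} \approx 0.125$)
$Z{\left(6 \right)} + N 22 = 6 + \frac{1}{8} \cdot 22 = 6 + \frac{11}{4} = \frac{35}{4}$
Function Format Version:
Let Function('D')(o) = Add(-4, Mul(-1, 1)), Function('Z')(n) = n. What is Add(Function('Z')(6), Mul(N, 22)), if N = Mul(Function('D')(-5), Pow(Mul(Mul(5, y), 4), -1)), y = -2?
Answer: Rational(35, 4) ≈ 8.7500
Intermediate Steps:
Function('D')(o) = -5 (Function('D')(o) = Add(-4, -1) = -5)
N = Rational(1, 8) (N = Mul(-5, Pow(Mul(Mul(5, -2), 4), -1)) = Mul(-5, Pow(Mul(-10, 4), -1)) = Mul(-5, Pow(-40, -1)) = Mul(-5, Rational(-1, 40)) = Rational(1, 8) ≈ 0.12500)
Add(Function('Z')(6), Mul(N, 22)) = Add(6, Mul(Rational(1, 8), 22)) = Add(6, Rational(11, 4)) = Rational(35, 4)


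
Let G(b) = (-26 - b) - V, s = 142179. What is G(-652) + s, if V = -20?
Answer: 142825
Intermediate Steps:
G(b) = -6 - b (G(b) = (-26 - b) - 1*(-20) = (-26 - b) + 20 = -6 - b)
G(-652) + s = (-6 - 1*(-652)) + 142179 = (-6 + 652) + 142179 = 646 + 142179 = 142825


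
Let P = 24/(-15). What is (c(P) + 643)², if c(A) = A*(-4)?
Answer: 10543009/25 ≈ 4.2172e+5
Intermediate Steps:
P = -8/5 (P = 24*(-1/15) = -8/5 ≈ -1.6000)
c(A) = -4*A
(c(P) + 643)² = (-4*(-8/5) + 643)² = (32/5 + 643)² = (3247/5)² = 10543009/25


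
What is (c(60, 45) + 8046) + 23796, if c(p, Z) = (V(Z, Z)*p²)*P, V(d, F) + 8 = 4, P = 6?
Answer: -54558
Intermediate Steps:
V(d, F) = -4 (V(d, F) = -8 + 4 = -4)
c(p, Z) = -24*p² (c(p, Z) = -4*p²*6 = -24*p²)
(c(60, 45) + 8046) + 23796 = (-24*60² + 8046) + 23796 = (-24*3600 + 8046) + 23796 = (-86400 + 8046) + 23796 = -78354 + 23796 = -54558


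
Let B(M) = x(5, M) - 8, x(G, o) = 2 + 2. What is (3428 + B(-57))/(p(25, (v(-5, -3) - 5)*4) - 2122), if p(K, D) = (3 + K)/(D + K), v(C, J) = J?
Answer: -1712/1063 ≈ -1.6105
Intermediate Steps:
x(G, o) = 4
p(K, D) = (3 + K)/(D + K)
B(M) = -4 (B(M) = 4 - 8 = -4)
(3428 + B(-57))/(p(25, (v(-5, -3) - 5)*4) - 2122) = (3428 - 4)/((3 + 25)/((-3 - 5)*4 + 25) - 2122) = 3424/(28/(-8*4 + 25) - 2122) = 3424/(28/(-32 + 25) - 2122) = 3424/(28/(-7) - 2122) = 3424/(-1/7*28 - 2122) = 3424/(-4 - 2122) = 3424/(-2126) = 3424*(-1/2126) = -1712/1063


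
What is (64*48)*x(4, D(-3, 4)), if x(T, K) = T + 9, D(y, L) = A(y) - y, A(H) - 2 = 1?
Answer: 39936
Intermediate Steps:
A(H) = 3 (A(H) = 2 + 1 = 3)
D(y, L) = 3 - y
x(T, K) = 9 + T
(64*48)*x(4, D(-3, 4)) = (64*48)*(9 + 4) = 3072*13 = 39936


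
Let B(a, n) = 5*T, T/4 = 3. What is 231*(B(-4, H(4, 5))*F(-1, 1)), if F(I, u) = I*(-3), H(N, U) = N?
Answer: 41580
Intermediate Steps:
T = 12 (T = 4*3 = 12)
B(a, n) = 60 (B(a, n) = 5*12 = 60)
F(I, u) = -3*I
231*(B(-4, H(4, 5))*F(-1, 1)) = 231*(60*(-3*(-1))) = 231*(60*3) = 231*180 = 41580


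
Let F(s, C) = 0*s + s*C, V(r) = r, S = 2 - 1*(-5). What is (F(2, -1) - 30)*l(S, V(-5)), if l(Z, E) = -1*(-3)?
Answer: -96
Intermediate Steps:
S = 7 (S = 2 + 5 = 7)
F(s, C) = C*s (F(s, C) = 0 + C*s = C*s)
l(Z, E) = 3
(F(2, -1) - 30)*l(S, V(-5)) = (-1*2 - 30)*3 = (-2 - 30)*3 = -32*3 = -96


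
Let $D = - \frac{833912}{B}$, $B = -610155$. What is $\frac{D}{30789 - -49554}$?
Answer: $\frac{833912}{49021683165} \approx 1.7011 \cdot 10^{-5}$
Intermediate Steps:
$D = \frac{833912}{610155}$ ($D = - \frac{833912}{-610155} = \left(-833912\right) \left(- \frac{1}{610155}\right) = \frac{833912}{610155} \approx 1.3667$)
$\frac{D}{30789 - -49554} = \frac{833912}{610155 \left(30789 - -49554\right)} = \frac{833912}{610155 \left(30789 + 49554\right)} = \frac{833912}{610155 \cdot 80343} = \frac{833912}{610155} \cdot \frac{1}{80343} = \frac{833912}{49021683165}$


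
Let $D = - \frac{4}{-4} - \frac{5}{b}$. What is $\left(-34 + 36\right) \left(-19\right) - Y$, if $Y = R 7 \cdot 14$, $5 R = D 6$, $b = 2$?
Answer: $\frac{692}{5} \approx 138.4$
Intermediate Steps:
$D = - \frac{3}{2}$ ($D = - \frac{4}{-4} - \frac{5}{2} = \left(-4\right) \left(- \frac{1}{4}\right) - \frac{5}{2} = 1 - \frac{5}{2} = - \frac{3}{2} \approx -1.5$)
$R = - \frac{9}{5}$ ($R = \frac{\left(- \frac{3}{2}\right) 6}{5} = \frac{1}{5} \left(-9\right) = - \frac{9}{5} \approx -1.8$)
$Y = - \frac{882}{5}$ ($Y = \left(- \frac{9}{5}\right) 7 \cdot 14 = \left(- \frac{63}{5}\right) 14 = - \frac{882}{5} \approx -176.4$)
$\left(-34 + 36\right) \left(-19\right) - Y = \left(-34 + 36\right) \left(-19\right) - - \frac{882}{5} = 2 \left(-19\right) + \frac{882}{5} = -38 + \frac{882}{5} = \frac{692}{5}$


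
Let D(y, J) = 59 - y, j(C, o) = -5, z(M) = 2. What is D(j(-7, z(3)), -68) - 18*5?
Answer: -26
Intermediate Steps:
D(j(-7, z(3)), -68) - 18*5 = (59 - 1*(-5)) - 18*5 = (59 + 5) - 90 = 64 - 90 = -26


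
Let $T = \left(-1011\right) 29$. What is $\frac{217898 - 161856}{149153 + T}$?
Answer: $\frac{28021}{59917} \approx 0.46766$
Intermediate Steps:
$T = -29319$
$\frac{217898 - 161856}{149153 + T} = \frac{217898 - 161856}{149153 - 29319} = \frac{56042}{119834} = 56042 \cdot \frac{1}{119834} = \frac{28021}{59917}$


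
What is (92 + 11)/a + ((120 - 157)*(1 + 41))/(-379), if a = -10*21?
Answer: 287303/79590 ≈ 3.6098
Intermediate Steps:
a = -210
(92 + 11)/a + ((120 - 157)*(1 + 41))/(-379) = (92 + 11)/(-210) + ((120 - 157)*(1 + 41))/(-379) = 103*(-1/210) - 37*42*(-1/379) = -103/210 - 1554*(-1/379) = -103/210 + 1554/379 = 287303/79590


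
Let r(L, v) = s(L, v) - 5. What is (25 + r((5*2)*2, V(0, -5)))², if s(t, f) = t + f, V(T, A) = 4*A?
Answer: 400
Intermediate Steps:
s(t, f) = f + t
r(L, v) = -5 + L + v (r(L, v) = (v + L) - 5 = (L + v) - 5 = -5 + L + v)
(25 + r((5*2)*2, V(0, -5)))² = (25 + (-5 + (5*2)*2 + 4*(-5)))² = (25 + (-5 + 10*2 - 20))² = (25 + (-5 + 20 - 20))² = (25 - 5)² = 20² = 400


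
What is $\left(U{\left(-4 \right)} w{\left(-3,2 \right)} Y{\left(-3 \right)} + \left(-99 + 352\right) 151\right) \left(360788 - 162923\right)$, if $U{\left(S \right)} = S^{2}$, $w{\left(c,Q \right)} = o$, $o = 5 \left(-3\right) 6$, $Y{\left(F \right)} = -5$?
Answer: $8983664595$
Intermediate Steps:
$o = -90$ ($o = \left(-15\right) 6 = -90$)
$w{\left(c,Q \right)} = -90$
$\left(U{\left(-4 \right)} w{\left(-3,2 \right)} Y{\left(-3 \right)} + \left(-99 + 352\right) 151\right) \left(360788 - 162923\right) = \left(\left(-4\right)^{2} \left(-90\right) \left(-5\right) + \left(-99 + 352\right) 151\right) \left(360788 - 162923\right) = \left(16 \left(-90\right) \left(-5\right) + 253 \cdot 151\right) 197865 = \left(\left(-1440\right) \left(-5\right) + 38203\right) 197865 = \left(7200 + 38203\right) 197865 = 45403 \cdot 197865 = 8983664595$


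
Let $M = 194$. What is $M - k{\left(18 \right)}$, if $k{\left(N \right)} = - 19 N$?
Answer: $536$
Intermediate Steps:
$M - k{\left(18 \right)} = 194 - \left(-19\right) 18 = 194 - -342 = 194 + 342 = 536$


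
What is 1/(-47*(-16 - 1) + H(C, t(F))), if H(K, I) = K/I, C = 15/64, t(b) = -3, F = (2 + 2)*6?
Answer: 64/51131 ≈ 0.0012517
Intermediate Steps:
F = 24 (F = 4*6 = 24)
C = 15/64 (C = 15*(1/64) = 15/64 ≈ 0.23438)
1/(-47*(-16 - 1) + H(C, t(F))) = 1/(-47*(-16 - 1) + (15/64)/(-3)) = 1/(-47*(-17) + (15/64)*(-1/3)) = 1/(799 - 5/64) = 1/(51131/64) = 64/51131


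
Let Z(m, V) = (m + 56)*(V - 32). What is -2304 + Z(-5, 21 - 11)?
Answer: -3426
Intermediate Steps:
Z(m, V) = (-32 + V)*(56 + m) (Z(m, V) = (56 + m)*(-32 + V) = (-32 + V)*(56 + m))
-2304 + Z(-5, 21 - 11) = -2304 + (-1792 - 32*(-5) + 56*(21 - 11) + (21 - 11)*(-5)) = -2304 + (-1792 + 160 + 56*10 + 10*(-5)) = -2304 + (-1792 + 160 + 560 - 50) = -2304 - 1122 = -3426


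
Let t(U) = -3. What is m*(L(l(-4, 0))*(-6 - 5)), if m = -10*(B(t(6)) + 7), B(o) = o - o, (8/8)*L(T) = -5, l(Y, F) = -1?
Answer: -3850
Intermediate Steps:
L(T) = -5
B(o) = 0
m = -70 (m = -10*(0 + 7) = -10*7 = -70)
m*(L(l(-4, 0))*(-6 - 5)) = -(-350)*(-6 - 5) = -(-350)*(-11) = -70*55 = -3850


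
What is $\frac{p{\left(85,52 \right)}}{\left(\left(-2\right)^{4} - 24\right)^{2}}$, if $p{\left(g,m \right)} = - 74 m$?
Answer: $- \frac{481}{8} \approx -60.125$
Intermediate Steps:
$\frac{p{\left(85,52 \right)}}{\left(\left(-2\right)^{4} - 24\right)^{2}} = \frac{\left(-74\right) 52}{\left(\left(-2\right)^{4} - 24\right)^{2}} = - \frac{3848}{\left(16 - 24\right)^{2}} = - \frac{3848}{\left(-8\right)^{2}} = - \frac{3848}{64} = \left(-3848\right) \frac{1}{64} = - \frac{481}{8}$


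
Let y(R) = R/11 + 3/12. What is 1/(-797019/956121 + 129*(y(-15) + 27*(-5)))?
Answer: -14023108/246238662379 ≈ -5.6949e-5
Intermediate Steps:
y(R) = 1/4 + R/11 (y(R) = R*(1/11) + 3*(1/12) = R/11 + 1/4 = 1/4 + R/11)
1/(-797019/956121 + 129*(y(-15) + 27*(-5))) = 1/(-797019/956121 + 129*((1/4 + (1/11)*(-15)) + 27*(-5))) = 1/(-797019*1/956121 + 129*((1/4 - 15/11) - 135)) = 1/(-265673/318707 + 129*(-49/44 - 135)) = 1/(-265673/318707 + 129*(-5989/44)) = 1/(-265673/318707 - 772581/44) = 1/(-246238662379/14023108) = -14023108/246238662379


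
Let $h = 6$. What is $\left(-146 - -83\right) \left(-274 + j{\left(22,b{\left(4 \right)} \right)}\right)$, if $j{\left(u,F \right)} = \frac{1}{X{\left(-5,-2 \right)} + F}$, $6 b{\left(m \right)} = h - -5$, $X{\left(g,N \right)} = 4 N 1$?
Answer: $\frac{639072}{37} \approx 17272.0$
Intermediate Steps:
$X{\left(g,N \right)} = 4 N$
$b{\left(m \right)} = \frac{11}{6}$ ($b{\left(m \right)} = \frac{6 - -5}{6} = \frac{6 + 5}{6} = \frac{1}{6} \cdot 11 = \frac{11}{6}$)
$j{\left(u,F \right)} = \frac{1}{-8 + F}$ ($j{\left(u,F \right)} = \frac{1}{4 \left(-2\right) + F} = \frac{1}{-8 + F}$)
$\left(-146 - -83\right) \left(-274 + j{\left(22,b{\left(4 \right)} \right)}\right) = \left(-146 - -83\right) \left(-274 + \frac{1}{-8 + \frac{11}{6}}\right) = \left(-146 + 83\right) \left(-274 + \frac{1}{- \frac{37}{6}}\right) = - 63 \left(-274 - \frac{6}{37}\right) = \left(-63\right) \left(- \frac{10144}{37}\right) = \frac{639072}{37}$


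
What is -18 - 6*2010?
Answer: -12078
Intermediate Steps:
-18 - 6*2010 = -18 - 1*12060 = -18 - 12060 = -12078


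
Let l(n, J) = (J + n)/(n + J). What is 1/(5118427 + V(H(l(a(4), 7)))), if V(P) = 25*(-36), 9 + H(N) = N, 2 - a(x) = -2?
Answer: 1/5117527 ≈ 1.9541e-7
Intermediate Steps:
a(x) = 4 (a(x) = 2 - 1*(-2) = 2 + 2 = 4)
l(n, J) = 1 (l(n, J) = (J + n)/(J + n) = 1)
H(N) = -9 + N
V(P) = -900
1/(5118427 + V(H(l(a(4), 7)))) = 1/(5118427 - 900) = 1/5117527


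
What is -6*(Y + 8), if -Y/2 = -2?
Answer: -72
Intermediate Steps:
Y = 4 (Y = -2*(-2) = 4)
-6*(Y + 8) = -6*(4 + 8) = -6*12 = -72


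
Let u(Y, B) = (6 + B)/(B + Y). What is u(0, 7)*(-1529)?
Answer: -19877/7 ≈ -2839.6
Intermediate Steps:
u(Y, B) = (6 + B)/(B + Y)
u(0, 7)*(-1529) = ((6 + 7)/(7 + 0))*(-1529) = (13/7)*(-1529) = -19877/7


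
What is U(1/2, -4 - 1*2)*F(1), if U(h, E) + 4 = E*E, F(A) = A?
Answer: 32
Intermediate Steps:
U(h, E) = -4 + E² (U(h, E) = -4 + E*E = -4 + E²)
U(1/2, -4 - 1*2)*F(1) = (-4 + (-4 - 1*2)²)*1 = (-4 + (-4 - 2)²)*1 = (-4 + (-6)²)*1 = (-4 + 36)*1 = 32*1 = 32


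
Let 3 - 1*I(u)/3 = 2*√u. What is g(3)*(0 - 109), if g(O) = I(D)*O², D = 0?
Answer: -8829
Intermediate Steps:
I(u) = 9 - 6*√u
g(O) = 9*O² (g(O) = (9 - 6*√0)*O² = (9 - 6*0)*O² = (9 + 0)*O² = 9*O²)
g(3)*(0 - 109) = (9*3²)*(0 - 109) = (9*9)*(-109) = 81*(-109) = -8829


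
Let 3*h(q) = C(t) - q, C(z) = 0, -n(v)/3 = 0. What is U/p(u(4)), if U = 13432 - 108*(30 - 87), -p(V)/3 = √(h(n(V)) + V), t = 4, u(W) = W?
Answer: -9794/3 ≈ -3264.7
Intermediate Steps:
n(v) = 0 (n(v) = -3*0 = 0)
h(q) = -q/3 (h(q) = (0 - q)/3 = (-q)/3 = -q/3)
p(V) = -3*√V (p(V) = -3*√(-⅓*0 + V) = -3*√(0 + V) = -3*√V)
U = 19588 (U = 13432 - 108*(-57) = 13432 - 1*(-6156) = 13432 + 6156 = 19588)
U/p(u(4)) = 19588/((-3*√4)) = 19588/((-3*2)) = 19588/(-6) = 19588*(-⅙) = -9794/3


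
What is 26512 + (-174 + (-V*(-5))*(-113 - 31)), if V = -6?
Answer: 30658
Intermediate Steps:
26512 + (-174 + (-V*(-5))*(-113 - 31)) = 26512 + (-174 + (-1*(-6)*(-5))*(-113 - 31)) = 26512 + (-174 + (6*(-5))*(-144)) = 26512 + (-174 - 30*(-144)) = 26512 + (-174 + 4320) = 26512 + 4146 = 30658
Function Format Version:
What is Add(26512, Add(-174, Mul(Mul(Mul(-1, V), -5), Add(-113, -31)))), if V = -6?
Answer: 30658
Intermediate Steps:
Add(26512, Add(-174, Mul(Mul(Mul(-1, V), -5), Add(-113, -31)))) = Add(26512, Add(-174, Mul(Mul(Mul(-1, -6), -5), Add(-113, -31)))) = Add(26512, Add(-174, Mul(Mul(6, -5), -144))) = Add(26512, Add(-174, Mul(-30, -144))) = Add(26512, Add(-174, 4320)) = Add(26512, 4146) = 30658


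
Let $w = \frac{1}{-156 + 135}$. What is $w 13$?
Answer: $- \frac{13}{21} \approx -0.61905$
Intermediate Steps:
$w = - \frac{1}{21}$ ($w = \frac{1}{-21} = - \frac{1}{21} \approx -0.047619$)
$w 13 = \left(- \frac{1}{21}\right) 13 = - \frac{13}{21}$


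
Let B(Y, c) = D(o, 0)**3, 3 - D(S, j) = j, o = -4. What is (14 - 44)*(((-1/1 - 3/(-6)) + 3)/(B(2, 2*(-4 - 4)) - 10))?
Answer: -75/17 ≈ -4.4118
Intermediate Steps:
D(S, j) = 3 - j
B(Y, c) = 27 (B(Y, c) = (3 - 1*0)**3 = (3 + 0)**3 = 3**3 = 27)
(14 - 44)*(((-1/1 - 3/(-6)) + 3)/(B(2, 2*(-4 - 4)) - 10)) = (14 - 44)*(((-1/1 - 3/(-6)) + 3)/(27 - 10)) = -30*((-1*1 - 3*(-1/6)) + 3)/17 = -30*((-1 + 1/2) + 3)/17 = -30*(-1/2 + 3)/17 = -75/17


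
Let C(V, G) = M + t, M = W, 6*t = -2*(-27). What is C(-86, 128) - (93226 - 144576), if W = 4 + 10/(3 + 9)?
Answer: 308183/6 ≈ 51364.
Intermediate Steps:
W = 29/6 (W = 4 + 10/12 = 4 + 10*(1/12) = 4 + 5/6 = 29/6 ≈ 4.8333)
t = 9 (t = (-2*(-27))/6 = (1/6)*54 = 9)
M = 29/6 ≈ 4.8333
C(V, G) = 83/6 (C(V, G) = 29/6 + 9 = 83/6)
C(-86, 128) - (93226 - 144576) = 83/6 - (93226 - 144576) = 83/6 - 1*(-51350) = 83/6 + 51350 = 308183/6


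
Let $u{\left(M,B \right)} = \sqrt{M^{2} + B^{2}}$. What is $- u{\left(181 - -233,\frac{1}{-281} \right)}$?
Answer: $- \frac{\sqrt{13533599557}}{281} \approx -414.0$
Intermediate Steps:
$u{\left(M,B \right)} = \sqrt{B^{2} + M^{2}}$
$- u{\left(181 - -233,\frac{1}{-281} \right)} = - \sqrt{\left(\frac{1}{-281}\right)^{2} + \left(181 - -233\right)^{2}} = - \sqrt{\left(- \frac{1}{281}\right)^{2} + \left(181 + 233\right)^{2}} = - \sqrt{\frac{1}{78961} + 414^{2}} = - \sqrt{\frac{1}{78961} + 171396} = - \sqrt{\frac{13533599557}{78961}} = - \frac{\sqrt{13533599557}}{281}$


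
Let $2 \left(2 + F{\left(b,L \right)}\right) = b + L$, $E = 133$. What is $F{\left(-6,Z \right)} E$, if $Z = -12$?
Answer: $-1463$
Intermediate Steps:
$F{\left(b,L \right)} = -2 + \frac{L}{2} + \frac{b}{2}$ ($F{\left(b,L \right)} = -2 + \frac{b + L}{2} = -2 + \frac{L + b}{2} = -2 + \left(\frac{L}{2} + \frac{b}{2}\right) = -2 + \frac{L}{2} + \frac{b}{2}$)
$F{\left(-6,Z \right)} E = \left(-2 + \frac{1}{2} \left(-12\right) + \frac{1}{2} \left(-6\right)\right) 133 = \left(-2 - 6 - 3\right) 133 = \left(-11\right) 133 = -1463$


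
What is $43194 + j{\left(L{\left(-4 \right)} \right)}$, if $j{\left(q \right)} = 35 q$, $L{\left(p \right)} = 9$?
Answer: $43509$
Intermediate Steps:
$43194 + j{\left(L{\left(-4 \right)} \right)} = 43194 + 35 \cdot 9 = 43194 + 315 = 43509$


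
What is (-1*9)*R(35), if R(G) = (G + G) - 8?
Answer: -558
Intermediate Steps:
R(G) = -8 + 2*G (R(G) = 2*G - 8 = -8 + 2*G)
(-1*9)*R(35) = (-1*9)*(-8 + 2*35) = -9*(-8 + 70) = -9*62 = -558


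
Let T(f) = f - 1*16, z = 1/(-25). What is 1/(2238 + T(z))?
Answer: 25/55549 ≈ 0.00045005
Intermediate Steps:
z = -1/25 ≈ -0.040000
T(f) = -16 + f (T(f) = f - 16 = -16 + f)
1/(2238 + T(z)) = 1/(2238 + (-16 - 1/25)) = 1/(2238 - 401/25) = 1/(55549/25) = 25/55549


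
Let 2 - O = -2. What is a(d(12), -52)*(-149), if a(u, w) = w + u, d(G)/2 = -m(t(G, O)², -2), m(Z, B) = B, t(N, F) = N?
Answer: 7152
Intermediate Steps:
O = 4 (O = 2 - 1*(-2) = 2 + 2 = 4)
d(G) = 4 (d(G) = 2*(-1*(-2)) = 2*2 = 4)
a(u, w) = u + w
a(d(12), -52)*(-149) = (4 - 52)*(-149) = -48*(-149) = 7152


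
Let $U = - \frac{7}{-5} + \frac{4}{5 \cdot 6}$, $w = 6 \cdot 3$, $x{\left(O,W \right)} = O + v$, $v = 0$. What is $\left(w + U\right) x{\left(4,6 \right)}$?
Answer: $\frac{1172}{15} \approx 78.133$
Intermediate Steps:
$x{\left(O,W \right)} = O$ ($x{\left(O,W \right)} = O + 0 = O$)
$w = 18$
$U = \frac{23}{15}$ ($U = \left(-7\right) \left(- \frac{1}{5}\right) + \frac{4}{30} = \frac{7}{5} + 4 \cdot \frac{1}{30} = \frac{7}{5} + \frac{2}{15} = \frac{23}{15} \approx 1.5333$)
$\left(w + U\right) x{\left(4,6 \right)} = \left(18 + \frac{23}{15}\right) 4 = \frac{293}{15} \cdot 4 = \frac{1172}{15}$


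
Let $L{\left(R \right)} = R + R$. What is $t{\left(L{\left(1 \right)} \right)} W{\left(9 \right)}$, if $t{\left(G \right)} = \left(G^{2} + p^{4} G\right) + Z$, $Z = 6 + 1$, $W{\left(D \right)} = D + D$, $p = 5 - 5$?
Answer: $198$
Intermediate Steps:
$L{\left(R \right)} = 2 R$
$p = 0$
$W{\left(D \right)} = 2 D$
$Z = 7$
$t{\left(G \right)} = 7 + G^{2}$ ($t{\left(G \right)} = \left(G^{2} + 0^{4} G\right) + 7 = \left(G^{2} + 0 G\right) + 7 = \left(G^{2} + 0\right) + 7 = G^{2} + 7 = 7 + G^{2}$)
$t{\left(L{\left(1 \right)} \right)} W{\left(9 \right)} = \left(7 + \left(2 \cdot 1\right)^{2}\right) 2 \cdot 9 = \left(7 + 2^{2}\right) 18 = \left(7 + 4\right) 18 = 11 \cdot 18 = 198$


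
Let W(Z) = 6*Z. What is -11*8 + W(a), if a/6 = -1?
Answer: -124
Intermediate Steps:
a = -6 (a = 6*(-1) = -6)
-11*8 + W(a) = -11*8 + 6*(-6) = -88 - 36 = -124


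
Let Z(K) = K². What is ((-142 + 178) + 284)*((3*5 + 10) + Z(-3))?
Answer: 10880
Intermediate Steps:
((-142 + 178) + 284)*((3*5 + 10) + Z(-3)) = ((-142 + 178) + 284)*((3*5 + 10) + (-3)²) = (36 + 284)*((15 + 10) + 9) = 320*(25 + 9) = 320*34 = 10880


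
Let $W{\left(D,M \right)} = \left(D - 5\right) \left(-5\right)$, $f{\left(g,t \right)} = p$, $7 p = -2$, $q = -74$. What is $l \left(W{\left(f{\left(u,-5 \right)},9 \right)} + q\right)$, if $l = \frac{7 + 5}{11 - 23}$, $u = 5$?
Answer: $\frac{333}{7} \approx 47.571$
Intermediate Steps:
$p = - \frac{2}{7}$ ($p = \frac{1}{7} \left(-2\right) = - \frac{2}{7} \approx -0.28571$)
$f{\left(g,t \right)} = - \frac{2}{7}$
$l = -1$ ($l = \frac{12}{-12} = 12 \left(- \frac{1}{12}\right) = -1$)
$W{\left(D,M \right)} = 25 - 5 D$ ($W{\left(D,M \right)} = \left(-5 + D\right) \left(-5\right) = 25 - 5 D$)
$l \left(W{\left(f{\left(u,-5 \right)},9 \right)} + q\right) = - (\left(25 - - \frac{10}{7}\right) - 74) = - (\left(25 + \frac{10}{7}\right) - 74) = - (\frac{185}{7} - 74) = \left(-1\right) \left(- \frac{333}{7}\right) = \frac{333}{7}$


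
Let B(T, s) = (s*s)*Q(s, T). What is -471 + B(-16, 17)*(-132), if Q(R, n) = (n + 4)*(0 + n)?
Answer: -7324887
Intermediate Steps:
Q(R, n) = n*(4 + n) (Q(R, n) = (4 + n)*n = n*(4 + n))
B(T, s) = T*s²*(4 + T) (B(T, s) = (s*s)*(T*(4 + T)) = s²*(T*(4 + T)) = T*s²*(4 + T))
-471 + B(-16, 17)*(-132) = -471 - 16*17²*(4 - 16)*(-132) = -471 - 16*289*(-12)*(-132) = -471 + 55488*(-132) = -471 - 7324416 = -7324887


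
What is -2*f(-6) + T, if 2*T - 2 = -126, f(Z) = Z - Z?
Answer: -62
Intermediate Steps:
f(Z) = 0
T = -62 (T = 1 + (1/2)*(-126) = 1 - 63 = -62)
-2*f(-6) + T = -2*0 - 62 = 0 - 62 = -62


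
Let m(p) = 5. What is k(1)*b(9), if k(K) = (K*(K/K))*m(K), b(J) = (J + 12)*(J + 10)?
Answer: 1995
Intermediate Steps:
b(J) = (10 + J)*(12 + J) (b(J) = (12 + J)*(10 + J) = (10 + J)*(12 + J))
k(K) = 5*K (k(K) = (K*(K/K))*5 = (K*1)*5 = K*5 = 5*K)
k(1)*b(9) = (5*1)*(120 + 9² + 22*9) = 5*(120 + 81 + 198) = 5*399 = 1995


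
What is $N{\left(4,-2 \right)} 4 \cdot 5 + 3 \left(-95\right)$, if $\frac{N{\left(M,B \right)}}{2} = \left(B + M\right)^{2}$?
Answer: $-125$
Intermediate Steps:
$N{\left(M,B \right)} = 2 \left(B + M\right)^{2}$
$N{\left(4,-2 \right)} 4 \cdot 5 + 3 \left(-95\right) = 2 \left(-2 + 4\right)^{2} \cdot 4 \cdot 5 + 3 \left(-95\right) = 2 \cdot 2^{2} \cdot 20 - 285 = 2 \cdot 4 \cdot 20 - 285 = 8 \cdot 20 - 285 = 160 - 285 = -125$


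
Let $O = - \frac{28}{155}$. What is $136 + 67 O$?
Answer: $\frac{19204}{155} \approx 123.9$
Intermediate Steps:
$O = - \frac{28}{155}$ ($O = \left(-28\right) \frac{1}{155} = - \frac{28}{155} \approx -0.18065$)
$136 + 67 O = 136 + 67 \left(- \frac{28}{155}\right) = 136 - \frac{1876}{155} = \frac{19204}{155}$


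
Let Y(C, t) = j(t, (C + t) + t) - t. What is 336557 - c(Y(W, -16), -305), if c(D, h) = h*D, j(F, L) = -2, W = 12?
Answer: 340827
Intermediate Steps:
Y(C, t) = -2 - t
c(D, h) = D*h
336557 - c(Y(W, -16), -305) = 336557 - (-2 - 1*(-16))*(-305) = 336557 - (-2 + 16)*(-305) = 336557 - 14*(-305) = 336557 - 1*(-4270) = 336557 + 4270 = 340827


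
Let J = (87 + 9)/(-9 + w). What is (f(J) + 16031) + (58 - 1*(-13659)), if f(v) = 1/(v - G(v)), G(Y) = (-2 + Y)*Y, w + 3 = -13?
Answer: 488342543/16416 ≈ 29748.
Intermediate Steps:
w = -16 (w = -3 - 13 = -16)
G(Y) = Y*(-2 + Y)
J = -96/25 (J = (87 + 9)/(-9 - 16) = 96/(-25) = 96*(-1/25) = -96/25 ≈ -3.8400)
f(v) = 1/(v - v*(-2 + v))
(f(J) + 16031) + (58 - 1*(-13659)) = (-1/((-96/25)*(-3 - 96/25)) + 16031) + (58 - 1*(-13659)) = (-1*(-25/96)/(-171/25) + 16031) + (58 + 13659) = (-1*(-25/96)*(-25/171) + 16031) + 13717 = (-625/16416 + 16031) + 13717 = 263164271/16416 + 13717 = 488342543/16416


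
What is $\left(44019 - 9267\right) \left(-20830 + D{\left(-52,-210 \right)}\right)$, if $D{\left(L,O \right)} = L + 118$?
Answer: $-721590528$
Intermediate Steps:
$D{\left(L,O \right)} = 118 + L$
$\left(44019 - 9267\right) \left(-20830 + D{\left(-52,-210 \right)}\right) = \left(44019 - 9267\right) \left(-20830 + \left(118 - 52\right)\right) = 34752 \left(-20830 + 66\right) = 34752 \left(-20764\right) = -721590528$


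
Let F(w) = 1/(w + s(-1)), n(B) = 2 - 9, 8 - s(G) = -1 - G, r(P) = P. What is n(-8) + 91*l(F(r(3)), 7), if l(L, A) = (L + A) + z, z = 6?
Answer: 13027/11 ≈ 1184.3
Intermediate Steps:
s(G) = 9 + G (s(G) = 8 - (-1 - G) = 8 + (1 + G) = 9 + G)
n(B) = -7
F(w) = 1/(8 + w) (F(w) = 1/(w + (9 - 1)) = 1/(w + 8) = 1/(8 + w))
l(L, A) = 6 + A + L (l(L, A) = (L + A) + 6 = (A + L) + 6 = 6 + A + L)
n(-8) + 91*l(F(r(3)), 7) = -7 + 91*(6 + 7 + 1/(8 + 3)) = -7 + 91*(6 + 7 + 1/11) = -7 + 91*(144/11) = -7 + 13104/11 = 13027/11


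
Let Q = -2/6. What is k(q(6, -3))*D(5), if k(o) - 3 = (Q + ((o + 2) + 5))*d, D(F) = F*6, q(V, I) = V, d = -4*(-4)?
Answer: 6170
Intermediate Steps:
d = 16
D(F) = 6*F
Q = -1/3 (Q = -2*1/6 = -1/3 ≈ -0.33333)
k(o) = 329/3 + 16*o (k(o) = 3 + (-1/3 + ((o + 2) + 5))*16 = 3 + (-1/3 + ((2 + o) + 5))*16 = 3 + (-1/3 + (7 + o))*16 = 3 + (20/3 + o)*16 = 3 + (320/3 + 16*o) = 329/3 + 16*o)
k(q(6, -3))*D(5) = (329/3 + 16*6)*(6*5) = (329/3 + 96)*30 = (617/3)*30 = 6170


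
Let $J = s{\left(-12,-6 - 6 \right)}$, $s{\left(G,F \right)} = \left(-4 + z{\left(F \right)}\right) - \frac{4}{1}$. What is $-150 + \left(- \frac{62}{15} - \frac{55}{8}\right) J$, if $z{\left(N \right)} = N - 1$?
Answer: $\frac{3247}{40} \approx 81.175$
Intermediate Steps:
$z{\left(N \right)} = -1 + N$
$s{\left(G,F \right)} = -9 + F$ ($s{\left(G,F \right)} = \left(-4 + \left(-1 + F\right)\right) - \frac{4}{1} = \left(-5 + F\right) - 4 = -9 + F$)
$J = -21$ ($J = -9 - 12 = -21$)
$-150 + \left(- \frac{62}{15} - \frac{55}{8}\right) J = -150 + \left(- \frac{62}{15} - \frac{55}{8}\right) \left(-21\right) = -150 - - \frac{9247}{40} = -150 + \frac{9247}{40} = \frac{3247}{40}$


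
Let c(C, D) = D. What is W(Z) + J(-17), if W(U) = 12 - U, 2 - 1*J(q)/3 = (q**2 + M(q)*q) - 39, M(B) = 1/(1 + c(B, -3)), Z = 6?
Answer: -1527/2 ≈ -763.50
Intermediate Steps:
M(B) = -1/2 (M(B) = 1/(1 - 3) = 1/(-2) = -1/2)
J(q) = 123 - 3*q**2 + 3*q/2 (J(q) = 6 - 3*((q**2 - q/2) - 39) = 6 - 3*(-39 + q**2 - q/2) = 6 + (117 - 3*q**2 + 3*q/2) = 123 - 3*q**2 + 3*q/2)
W(Z) + J(-17) = (12 - 1*6) + (123 - 3*(-17)**2 + (3/2)*(-17)) = (12 - 6) + (123 - 3*289 - 51/2) = 6 + (123 - 867 - 51/2) = 6 - 1539/2 = -1527/2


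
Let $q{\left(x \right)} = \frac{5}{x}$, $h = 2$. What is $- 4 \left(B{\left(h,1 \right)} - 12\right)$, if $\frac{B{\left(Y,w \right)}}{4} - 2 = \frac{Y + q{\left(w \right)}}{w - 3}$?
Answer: $72$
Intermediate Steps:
$B{\left(Y,w \right)} = 8 + \frac{4 \left(Y + \frac{5}{w}\right)}{-3 + w}$ ($B{\left(Y,w \right)} = 8 + 4 \frac{Y + \frac{5}{w}}{w - 3} = 8 + 4 \frac{Y + \frac{5}{w}}{-3 + w} = 8 + \frac{4 \left(Y + \frac{5}{w}\right)}{-3 + w}$)
$- 4 \left(B{\left(h,1 \right)} - 12\right) = - 4 \left(\frac{4 \left(5 + 1 \left(-6 + 2 + 2 \cdot 1\right)\right)}{1 \left(-3 + 1\right)} - 12\right) = - 4 \left(4 \cdot 1 \frac{1}{-2} \left(5 + 1 \left(-6 + 2 + 2\right)\right) - 12\right) = - 4 \left(4 \cdot 1 \left(- \frac{1}{2}\right) \left(5 + 1 \left(-2\right)\right) - 12\right) = - 4 \left(4 \cdot 1 \left(- \frac{1}{2}\right) \left(5 - 2\right) - 12\right) = - 4 \left(4 \cdot 1 \left(- \frac{1}{2}\right) 3 - 12\right) = - 4 \left(-6 - 12\right) = \left(-4\right) \left(-18\right) = 72$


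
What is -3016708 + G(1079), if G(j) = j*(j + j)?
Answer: -688226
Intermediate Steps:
G(j) = 2*j**2 (G(j) = j*(2*j) = 2*j**2)
-3016708 + G(1079) = -3016708 + 2*1079**2 = -3016708 + 2*1164241 = -3016708 + 2328482 = -688226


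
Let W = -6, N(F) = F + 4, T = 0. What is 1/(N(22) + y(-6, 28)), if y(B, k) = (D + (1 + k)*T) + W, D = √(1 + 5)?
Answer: 10/197 - √6/394 ≈ 0.044544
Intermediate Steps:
N(F) = 4 + F
D = √6 ≈ 2.4495
y(B, k) = -6 + √6 (y(B, k) = (√6 + (1 + k)*0) - 6 = (√6 + 0) - 6 = √6 - 6 = -6 + √6)
1/(N(22) + y(-6, 28)) = 1/((4 + 22) + (-6 + √6)) = 1/(26 + (-6 + √6)) = 1/(20 + √6)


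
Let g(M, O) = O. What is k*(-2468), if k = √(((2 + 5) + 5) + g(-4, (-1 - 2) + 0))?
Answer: -7404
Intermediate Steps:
k = 3 (k = √(((2 + 5) + 5) + ((-1 - 2) + 0)) = √((7 + 5) + (-3 + 0)) = √(12 - 3) = √9 = 3)
k*(-2468) = 3*(-2468) = -7404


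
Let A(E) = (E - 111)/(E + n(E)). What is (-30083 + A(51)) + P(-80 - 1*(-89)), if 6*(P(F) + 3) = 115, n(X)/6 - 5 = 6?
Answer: -781751/26 ≈ -30067.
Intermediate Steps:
n(X) = 66 (n(X) = 30 + 6*6 = 30 + 36 = 66)
A(E) = (-111 + E)/(66 + E) (A(E) = (E - 111)/(E + 66) = (-111 + E)/(66 + E))
P(F) = 97/6 (P(F) = -3 + (⅙)*115 = -3 + 115/6 = 97/6)
(-30083 + A(51)) + P(-80 - 1*(-89)) = (-30083 + (-111 + 51)/(66 + 51)) + 97/6 = (-30083 - 60/117) + 97/6 = (-30083 + (1/117)*(-60)) + 97/6 = (-30083 - 20/39) + 97/6 = -1173257/39 + 97/6 = -781751/26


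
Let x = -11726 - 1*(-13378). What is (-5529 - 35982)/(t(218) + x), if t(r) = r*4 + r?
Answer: -13837/914 ≈ -15.139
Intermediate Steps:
t(r) = 5*r (t(r) = 4*r + r = 5*r)
x = 1652 (x = -11726 + 13378 = 1652)
(-5529 - 35982)/(t(218) + x) = (-5529 - 35982)/(5*218 + 1652) = -41511/(1090 + 1652) = -41511/2742 = -41511*1/2742 = -13837/914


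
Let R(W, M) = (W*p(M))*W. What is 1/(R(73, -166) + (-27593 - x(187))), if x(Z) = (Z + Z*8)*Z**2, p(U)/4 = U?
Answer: -1/62418876 ≈ -1.6021e-8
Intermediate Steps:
p(U) = 4*U
R(W, M) = 4*M*W**2 (R(W, M) = (W*(4*M))*W = (4*M*W)*W = 4*M*W**2)
x(Z) = 9*Z**3 (x(Z) = (Z + 8*Z)*Z**2 = (9*Z)*Z**2 = 9*Z**3)
1/(R(73, -166) + (-27593 - x(187))) = 1/(4*(-166)*73**2 + (-27593 - 9*187**3)) = 1/(4*(-166)*5329 + (-27593 - 9*6539203)) = 1/(-3538456 + (-27593 - 1*58852827)) = 1/(-3538456 + (-27593 - 58852827)) = 1/(-3538456 - 58880420) = 1/(-62418876) = -1/62418876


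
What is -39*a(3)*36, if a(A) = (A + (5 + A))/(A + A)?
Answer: -2574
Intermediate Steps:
a(A) = (5 + 2*A)/(2*A) (a(A) = (5 + 2*A)/((2*A)) = (5 + 2*A)*(1/(2*A)) = (5 + 2*A)/(2*A))
-39*a(3)*36 = -39*(5/2 + 3)/3*36 = -13*11/2*36 = -39*11/6*36 = -143/2*36 = -2574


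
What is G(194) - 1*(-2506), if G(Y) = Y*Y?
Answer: 40142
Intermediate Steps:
G(Y) = Y²
G(194) - 1*(-2506) = 194² - 1*(-2506) = 37636 + 2506 = 40142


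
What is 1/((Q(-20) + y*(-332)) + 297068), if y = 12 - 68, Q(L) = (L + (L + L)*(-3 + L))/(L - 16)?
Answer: 1/315635 ≈ 3.1682e-6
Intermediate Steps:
Q(L) = (L + 2*L*(-3 + L))/(-16 + L) (Q(L) = (L + (2*L)*(-3 + L))/(-16 + L) = (L + 2*L*(-3 + L))/(-16 + L))
y = -56
1/((Q(-20) + y*(-332)) + 297068) = 1/((-20*(-5 + 2*(-20))/(-16 - 20) - 56*(-332)) + 297068) = 1/((-20*(-5 - 40)/(-36) + 18592) + 297068) = 1/((-20*(-1/36)*(-45) + 18592) + 297068) = 1/((-25 + 18592) + 297068) = 1/(18567 + 297068) = 1/315635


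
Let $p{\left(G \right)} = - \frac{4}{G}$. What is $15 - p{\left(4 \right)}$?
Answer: $16$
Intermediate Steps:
$15 - p{\left(4 \right)} = 15 - - \frac{4}{4} = 15 - \left(-4\right) \frac{1}{4} = 15 - -1 = 15 + 1 = 16$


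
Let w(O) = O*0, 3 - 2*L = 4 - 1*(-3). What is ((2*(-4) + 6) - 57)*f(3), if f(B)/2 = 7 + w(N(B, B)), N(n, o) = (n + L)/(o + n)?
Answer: -826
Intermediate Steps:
L = -2 (L = 3/2 - (4 - 1*(-3))/2 = 3/2 - (4 + 3)/2 = 3/2 - ½*7 = 3/2 - 7/2 = -2)
N(n, o) = (-2 + n)/(n + o) (N(n, o) = (n - 2)/(o + n) = (-2 + n)/(n + o))
w(O) = 0
f(B) = 14 (f(B) = 2*(7 + 0) = 2*7 = 14)
((2*(-4) + 6) - 57)*f(3) = ((2*(-4) + 6) - 57)*14 = ((-8 + 6) - 57)*14 = (-2 - 57)*14 = -59*14 = -826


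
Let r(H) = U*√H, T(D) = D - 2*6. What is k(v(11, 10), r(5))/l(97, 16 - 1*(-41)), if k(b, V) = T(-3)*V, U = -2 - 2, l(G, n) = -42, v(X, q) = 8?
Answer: -10*√5/7 ≈ -3.1944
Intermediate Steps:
T(D) = -12 + D (T(D) = D - 12 = -12 + D)
U = -4
r(H) = -4*√H
k(b, V) = -15*V (k(b, V) = (-12 - 3)*V = -15*V)
k(v(11, 10), r(5))/l(97, 16 - 1*(-41)) = -(-60)*√5/(-42) = (60*√5)*(-1/42) = -10*√5/7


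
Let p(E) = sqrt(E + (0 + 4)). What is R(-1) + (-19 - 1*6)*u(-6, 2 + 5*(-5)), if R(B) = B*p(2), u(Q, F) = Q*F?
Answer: -3450 - sqrt(6) ≈ -3452.4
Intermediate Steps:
u(Q, F) = F*Q
p(E) = sqrt(4 + E) (p(E) = sqrt(E + 4) = sqrt(4 + E))
R(B) = B*sqrt(6) (R(B) = B*sqrt(4 + 2) = B*sqrt(6))
R(-1) + (-19 - 1*6)*u(-6, 2 + 5*(-5)) = -sqrt(6) + (-19 - 1*6)*((2 + 5*(-5))*(-6)) = -sqrt(6) + (-19 - 6)*((2 - 25)*(-6)) = -sqrt(6) - (-575)*(-6) = -sqrt(6) - 25*138 = -sqrt(6) - 3450 = -3450 - sqrt(6)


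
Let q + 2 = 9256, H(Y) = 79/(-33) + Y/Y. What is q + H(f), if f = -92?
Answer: 305336/33 ≈ 9252.6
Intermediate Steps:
H(Y) = -46/33 (H(Y) = 79*(-1/33) + 1 = -79/33 + 1 = -46/33)
q = 9254 (q = -2 + 9256 = 9254)
q + H(f) = 9254 - 46/33 = 305336/33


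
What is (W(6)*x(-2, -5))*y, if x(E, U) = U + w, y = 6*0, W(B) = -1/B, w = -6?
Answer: 0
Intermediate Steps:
y = 0
x(E, U) = -6 + U (x(E, U) = U - 6 = -6 + U)
(W(6)*x(-2, -5))*y = ((-1/6)*(-6 - 5))*0 = (-1*1/6*(-11))*0 = -1/6*(-11)*0 = (11/6)*0 = 0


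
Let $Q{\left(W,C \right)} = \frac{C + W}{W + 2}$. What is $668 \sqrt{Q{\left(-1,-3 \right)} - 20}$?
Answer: $1336 i \sqrt{6} \approx 3272.5 i$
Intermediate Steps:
$Q{\left(W,C \right)} = \frac{C + W}{2 + W}$
$668 \sqrt{Q{\left(-1,-3 \right)} - 20} = 668 \sqrt{\frac{-3 - 1}{2 - 1} - 20} = 668 \sqrt{1^{-1} \left(-4\right) - 20} = 668 \sqrt{1 \left(-4\right) - 20} = 668 \sqrt{-4 - 20} = 668 \sqrt{-24} = 668 \cdot 2 i \sqrt{6} = 1336 i \sqrt{6}$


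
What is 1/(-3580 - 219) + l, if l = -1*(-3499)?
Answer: 13292700/3799 ≈ 3499.0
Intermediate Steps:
l = 3499
1/(-3580 - 219) + l = 1/(-3580 - 219) + 3499 = 1/(-3799) + 3499 = -1/3799 + 3499 = 13292700/3799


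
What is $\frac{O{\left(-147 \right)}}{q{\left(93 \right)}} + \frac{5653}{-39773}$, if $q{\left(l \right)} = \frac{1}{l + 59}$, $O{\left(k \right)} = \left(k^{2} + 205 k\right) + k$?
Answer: $- \frac{52432592461}{39773} \approx -1.3183 \cdot 10^{6}$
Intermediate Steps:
$O{\left(k \right)} = k^{2} + 206 k$
$q{\left(l \right)} = \frac{1}{59 + l}$
$\frac{O{\left(-147 \right)}}{q{\left(93 \right)}} + \frac{5653}{-39773} = \frac{\left(-147\right) \left(206 - 147\right)}{\frac{1}{59 + 93}} + \frac{5653}{-39773} = \frac{\left(-147\right) 59}{\frac{1}{152}} + 5653 \left(- \frac{1}{39773}\right) = - 8673 \frac{1}{\frac{1}{152}} - \frac{5653}{39773} = \left(-8673\right) 152 - \frac{5653}{39773} = -1318296 - \frac{5653}{39773} = - \frac{52432592461}{39773}$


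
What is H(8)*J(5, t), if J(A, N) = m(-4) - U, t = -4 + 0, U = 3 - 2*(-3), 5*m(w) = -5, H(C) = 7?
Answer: -70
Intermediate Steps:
m(w) = -1 (m(w) = (⅕)*(-5) = -1)
U = 9 (U = 3 + 6 = 9)
t = -4
J(A, N) = -10 (J(A, N) = -1 - 1*9 = -1 - 9 = -10)
H(8)*J(5, t) = 7*(-10) = -70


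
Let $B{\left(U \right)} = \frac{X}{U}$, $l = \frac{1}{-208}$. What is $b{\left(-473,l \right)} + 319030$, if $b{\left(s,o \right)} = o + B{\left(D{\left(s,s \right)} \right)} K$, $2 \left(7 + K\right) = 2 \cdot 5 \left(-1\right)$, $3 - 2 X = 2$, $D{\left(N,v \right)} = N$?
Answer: $\frac{31387448295}{98384} \approx 3.1903 \cdot 10^{5}$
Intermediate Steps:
$X = \frac{1}{2}$ ($X = \frac{3}{2} - 1 = \frac{1}{2} \approx 0.5$)
$l = - \frac{1}{208} \approx -0.0048077$
$K = -12$ ($K = -7 + \frac{2 \cdot 5 \left(-1\right)}{2} = -7 + \frac{10 \left(-1\right)}{2} = -7 + \frac{1}{2} \left(-10\right) = -7 - 5 = -12$)
$B{\left(U \right)} = \frac{1}{2 U}$
$b{\left(s,o \right)} = o - \frac{6}{s}$ ($b{\left(s,o \right)} = o + \frac{1}{2 s} \left(-12\right) = o - \frac{6}{s}$)
$b{\left(-473,l \right)} + 319030 = \left(- \frac{1}{208} - \frac{6}{-473}\right) + 319030 = \left(- \frac{1}{208} - - \frac{6}{473}\right) + 319030 = \left(- \frac{1}{208} + \frac{6}{473}\right) + 319030 = \frac{775}{98384} + 319030 = \frac{31387448295}{98384}$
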